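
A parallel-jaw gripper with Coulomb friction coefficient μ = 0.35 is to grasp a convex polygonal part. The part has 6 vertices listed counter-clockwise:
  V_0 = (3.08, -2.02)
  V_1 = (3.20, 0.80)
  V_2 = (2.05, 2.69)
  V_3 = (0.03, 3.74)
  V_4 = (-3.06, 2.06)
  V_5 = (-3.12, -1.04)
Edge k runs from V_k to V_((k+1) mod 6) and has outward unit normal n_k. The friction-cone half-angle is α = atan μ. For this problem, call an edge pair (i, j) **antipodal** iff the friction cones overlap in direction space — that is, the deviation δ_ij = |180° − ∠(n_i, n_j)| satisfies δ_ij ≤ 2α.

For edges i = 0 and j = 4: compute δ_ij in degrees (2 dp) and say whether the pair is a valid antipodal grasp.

α = atan 0.35 = 19.29°;  2α = 38.58°
edge 0: e_0 = (+0.12, +2.82);  n_0 = (+0.9991, -0.0425)
edge 4: e_4 = (-0.06, -3.10);  n_4 = (-0.9998, +0.0194)
∠(n_0, n_4) = 178.67°
δ = |180° − 178.67°| = 1.33°
1.33° ≤ 2α = 38.58°  →  valid

δ = 1.33°, valid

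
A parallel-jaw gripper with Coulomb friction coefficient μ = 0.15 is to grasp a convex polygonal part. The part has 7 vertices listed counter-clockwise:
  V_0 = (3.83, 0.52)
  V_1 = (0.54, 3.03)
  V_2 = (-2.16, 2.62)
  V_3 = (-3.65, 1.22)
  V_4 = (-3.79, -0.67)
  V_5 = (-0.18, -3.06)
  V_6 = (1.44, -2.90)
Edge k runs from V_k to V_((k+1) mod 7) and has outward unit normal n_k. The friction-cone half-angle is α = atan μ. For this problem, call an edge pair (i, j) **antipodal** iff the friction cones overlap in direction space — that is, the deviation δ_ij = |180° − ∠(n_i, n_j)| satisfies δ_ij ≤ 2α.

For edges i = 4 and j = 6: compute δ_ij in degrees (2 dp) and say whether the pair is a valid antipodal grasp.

δ = 91.44°, invalid

α = atan 0.15 = 8.53°;  2α = 17.06°
edge 4: e_4 = (+3.61, -2.39);  n_4 = (-0.5520, -0.8338)
edge 6: e_6 = (+2.39, +3.42);  n_6 = (+0.8197, -0.5728)
∠(n_4, n_6) = 88.56°
δ = |180° − 88.56°| = 91.44°
91.44° > 2α = 17.06°  →  invalid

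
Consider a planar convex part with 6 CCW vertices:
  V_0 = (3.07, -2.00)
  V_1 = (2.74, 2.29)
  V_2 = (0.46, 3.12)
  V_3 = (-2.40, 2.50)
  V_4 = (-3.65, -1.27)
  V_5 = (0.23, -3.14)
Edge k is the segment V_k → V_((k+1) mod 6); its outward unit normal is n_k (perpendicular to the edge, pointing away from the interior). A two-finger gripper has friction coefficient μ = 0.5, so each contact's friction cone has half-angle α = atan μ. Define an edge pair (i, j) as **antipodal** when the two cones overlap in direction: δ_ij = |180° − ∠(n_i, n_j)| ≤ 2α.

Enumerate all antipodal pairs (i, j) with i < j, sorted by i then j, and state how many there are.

count = 6; pairs: (0,3), (1,4), (1,5), (2,4), (2,5), (3,5)

α = atan 0.5 = 26.57°;  2α = 53.13°
n_0 = (+0.9971, +0.0767)
n_1 = (+0.3421, +0.9397)
n_2 = (-0.2119, +0.9773)
n_3 = (-0.9492, +0.3147)
n_4 = (-0.4342, -0.9008)
n_5 = (+0.3725, -0.9280)
  (0,1): δ = 114.40°  ·
  (0,2): δ = 82.17°  ·
  (0,3): δ = 22.74°  ✓
  (0,4): δ = 59.87°  ·
  (0,5): δ = 107.47°  ·
  (1,2): δ = 147.77°  ·
  (1,3): δ = 88.34°  ·
  (1,4): δ = 5.73°  ✓
  (1,5): δ = 41.87°  ✓
  (2,3): δ = 120.58°  ·
  (2,4): δ = 37.96°  ✓
  (2,5): δ = 9.64°  ✓
  (3,4): δ = 97.39°  ·
  (3,5): δ = 49.79°  ✓
  (4,5): δ = 132.40°  ·
antipodal pairs: 6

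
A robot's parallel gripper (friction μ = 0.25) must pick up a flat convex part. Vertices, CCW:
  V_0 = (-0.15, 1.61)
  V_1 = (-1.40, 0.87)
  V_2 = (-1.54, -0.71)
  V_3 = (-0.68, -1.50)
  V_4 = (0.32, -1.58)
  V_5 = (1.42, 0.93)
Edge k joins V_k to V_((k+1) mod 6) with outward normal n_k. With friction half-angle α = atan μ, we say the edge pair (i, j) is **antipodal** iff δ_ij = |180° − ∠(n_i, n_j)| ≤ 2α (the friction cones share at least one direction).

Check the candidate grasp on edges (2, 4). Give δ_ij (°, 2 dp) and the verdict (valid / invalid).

α = atan 0.25 = 14.04°;  2α = 28.07°
edge 2: e_2 = (+0.86, -0.79);  n_2 = (-0.6765, -0.7364)
edge 4: e_4 = (+1.10, +2.51);  n_4 = (+0.9159, -0.4014)
∠(n_2, n_4) = 108.91°
δ = |180° − 108.91°| = 71.09°
71.09° > 2α = 28.07°  →  invalid

δ = 71.09°, invalid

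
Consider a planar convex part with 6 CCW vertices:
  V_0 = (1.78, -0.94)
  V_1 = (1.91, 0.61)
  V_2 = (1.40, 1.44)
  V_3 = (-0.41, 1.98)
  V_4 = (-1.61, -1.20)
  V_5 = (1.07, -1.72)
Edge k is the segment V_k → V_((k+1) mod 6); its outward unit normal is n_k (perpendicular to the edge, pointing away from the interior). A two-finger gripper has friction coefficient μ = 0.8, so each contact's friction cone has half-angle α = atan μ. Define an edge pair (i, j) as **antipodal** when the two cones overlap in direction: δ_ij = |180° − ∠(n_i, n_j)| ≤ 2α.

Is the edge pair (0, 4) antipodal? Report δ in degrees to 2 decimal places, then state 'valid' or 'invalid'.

α = atan 0.8 = 38.66°;  2α = 77.32°
edge 0: e_0 = (+0.13, +1.55);  n_0 = (+0.9965, -0.0836)
edge 4: e_4 = (+2.68, -0.52);  n_4 = (-0.1905, -0.9817)
∠(n_0, n_4) = 96.19°
δ = |180° − 96.19°| = 83.81°
83.81° > 2α = 77.32°  →  invalid

δ = 83.81°, invalid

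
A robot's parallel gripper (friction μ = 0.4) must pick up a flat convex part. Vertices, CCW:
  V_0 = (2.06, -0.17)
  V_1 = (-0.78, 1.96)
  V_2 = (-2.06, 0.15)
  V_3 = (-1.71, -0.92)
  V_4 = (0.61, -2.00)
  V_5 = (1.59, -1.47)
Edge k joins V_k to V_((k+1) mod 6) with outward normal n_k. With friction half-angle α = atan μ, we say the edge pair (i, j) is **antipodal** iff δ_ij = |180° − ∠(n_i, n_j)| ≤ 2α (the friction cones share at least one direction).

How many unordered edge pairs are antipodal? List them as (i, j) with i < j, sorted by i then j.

α = atan 0.4 = 21.80°;  2α = 43.60°
n_0 = (+0.6000, +0.8000)
n_1 = (-0.8165, +0.5774)
n_2 = (-0.9504, -0.3109)
n_3 = (-0.4220, -0.9066)
n_4 = (+0.4757, -0.8796)
n_5 = (+0.9404, -0.3400)
  (0,1): δ = 88.40°  ·
  (0,2): δ = 35.02°  ✓
  (0,3): δ = 11.91°  ✓
  (0,4): δ = 65.28°  ·
  (0,5): δ = 106.99°  ·
  (1,2): δ = 126.62°  ·
  (1,3): δ = 79.70°  ·
  (1,4): δ = 26.33°  ✓
  (1,5): δ = 15.39°  ✓
  (2,3): δ = 133.08°  ·
  (2,4): δ = 79.71°  ·
  (2,5): δ = 37.99°  ✓
  (3,4): δ = 126.63°  ·
  (3,5): δ = 84.91°  ·
  (4,5): δ = 138.28°  ·
antipodal pairs: 5

count = 5; pairs: (0,2), (0,3), (1,4), (1,5), (2,5)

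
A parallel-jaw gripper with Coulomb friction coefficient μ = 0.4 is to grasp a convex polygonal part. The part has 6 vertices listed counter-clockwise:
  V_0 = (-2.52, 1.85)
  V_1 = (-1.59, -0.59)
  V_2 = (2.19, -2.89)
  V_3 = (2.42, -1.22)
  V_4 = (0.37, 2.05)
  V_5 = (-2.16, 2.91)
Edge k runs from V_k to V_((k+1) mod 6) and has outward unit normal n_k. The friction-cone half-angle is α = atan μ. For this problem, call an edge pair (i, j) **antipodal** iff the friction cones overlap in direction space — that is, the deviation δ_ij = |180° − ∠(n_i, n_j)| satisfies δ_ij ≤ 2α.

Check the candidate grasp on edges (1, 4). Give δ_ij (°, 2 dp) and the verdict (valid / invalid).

α = atan 0.4 = 21.80°;  2α = 43.60°
edge 1: e_1 = (+3.78, -2.30);  n_1 = (-0.5198, -0.8543)
edge 4: e_4 = (-2.53, +0.86);  n_4 = (+0.3218, +0.9468)
∠(n_1, n_4) = 167.45°
δ = |180° − 167.45°| = 12.55°
12.55° ≤ 2α = 43.60°  →  valid

δ = 12.55°, valid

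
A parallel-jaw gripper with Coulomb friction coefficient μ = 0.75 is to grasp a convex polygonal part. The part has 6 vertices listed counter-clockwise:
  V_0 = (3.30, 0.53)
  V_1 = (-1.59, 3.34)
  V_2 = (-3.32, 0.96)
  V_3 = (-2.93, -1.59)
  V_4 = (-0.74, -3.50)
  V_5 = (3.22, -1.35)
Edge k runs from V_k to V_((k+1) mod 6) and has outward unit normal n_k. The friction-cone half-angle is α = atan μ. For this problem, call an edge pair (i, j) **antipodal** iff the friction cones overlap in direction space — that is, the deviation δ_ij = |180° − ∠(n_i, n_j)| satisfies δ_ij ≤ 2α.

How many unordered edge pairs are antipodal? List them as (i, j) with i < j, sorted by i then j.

α = atan 0.75 = 36.87°;  2α = 73.74°
n_0 = (+0.4982, +0.8670)
n_1 = (-0.8089, +0.5880)
n_2 = (-0.9885, -0.1512)
n_3 = (-0.6573, -0.7536)
n_4 = (+0.4771, -0.8788)
n_5 = (+0.9991, -0.0425)
  (0,1): δ = 96.13°  ·
  (0,2): δ = 51.42°  ✓
  (0,3): δ = 11.21°  ✓
  (0,4): δ = 58.38°  ✓
  (0,5): δ = 117.45°  ·
  (1,2): δ = 135.29°  ·
  (1,3): δ = 95.08°  ·
  (1,4): δ = 25.49°  ✓
  (1,5): δ = 33.58°  ✓
  (2,3): δ = 139.79°  ·
  (2,4): δ = 70.20°  ✓
  (2,5): δ = 11.13°  ✓
  (3,4): δ = 110.41°  ·
  (3,5): δ = 51.34°  ✓
  (4,5): δ = 120.94°  ·
antipodal pairs: 8

count = 8; pairs: (0,2), (0,3), (0,4), (1,4), (1,5), (2,4), (2,5), (3,5)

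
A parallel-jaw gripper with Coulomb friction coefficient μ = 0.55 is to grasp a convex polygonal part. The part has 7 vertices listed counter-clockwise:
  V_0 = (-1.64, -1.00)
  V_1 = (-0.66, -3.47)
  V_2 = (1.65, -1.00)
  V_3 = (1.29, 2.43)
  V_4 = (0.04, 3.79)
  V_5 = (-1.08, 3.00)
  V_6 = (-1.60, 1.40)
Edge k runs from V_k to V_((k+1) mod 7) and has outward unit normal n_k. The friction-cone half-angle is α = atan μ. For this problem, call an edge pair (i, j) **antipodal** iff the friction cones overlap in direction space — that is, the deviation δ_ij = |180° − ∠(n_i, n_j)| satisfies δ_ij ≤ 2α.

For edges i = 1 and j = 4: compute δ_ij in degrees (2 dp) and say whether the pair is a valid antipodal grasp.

α = atan 0.55 = 28.81°;  2α = 57.62°
edge 1: e_1 = (+2.31, +2.47);  n_1 = (+0.7304, -0.6831)
edge 4: e_4 = (-1.12, -0.79);  n_4 = (-0.5764, +0.8172)
∠(n_1, n_4) = 168.28°
δ = |180° − 168.28°| = 11.72°
11.72° ≤ 2α = 57.62°  →  valid

δ = 11.72°, valid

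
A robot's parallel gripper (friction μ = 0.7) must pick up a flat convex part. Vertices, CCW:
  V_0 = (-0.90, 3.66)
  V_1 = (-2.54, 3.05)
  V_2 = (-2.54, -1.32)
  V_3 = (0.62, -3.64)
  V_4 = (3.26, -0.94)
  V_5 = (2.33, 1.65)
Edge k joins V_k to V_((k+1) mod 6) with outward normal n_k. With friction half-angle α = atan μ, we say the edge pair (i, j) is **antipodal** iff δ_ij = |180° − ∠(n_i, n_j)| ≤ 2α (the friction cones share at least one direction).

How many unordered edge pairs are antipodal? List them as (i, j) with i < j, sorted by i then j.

count = 7; pairs: (0,2), (0,3), (1,3), (1,4), (1,5), (2,4), (2,5)

α = atan 0.7 = 34.99°;  2α = 69.98°
n_0 = (-0.3486, +0.9373)
n_1 = (-1.0000, -0.0000)
n_2 = (-0.5918, -0.8061)
n_3 = (+0.7150, -0.6991)
n_4 = (+0.9412, +0.3379)
n_5 = (+0.5283, +0.8490)
  (0,1): δ = 110.40°  ·
  (0,2): δ = 56.69°  ✓
  (0,3): δ = 25.24°  ✓
  (0,4): δ = 89.35°  ·
  (0,5): δ = 127.70°  ·
  (1,2): δ = 126.29°  ·
  (1,3): δ = 44.36°  ✓
  (1,4): δ = 19.75°  ✓
  (1,5): δ = 58.11°  ✓
  (2,3): δ = 98.07°  ·
  (2,4): δ = 33.96°  ✓
  (2,5): δ = 4.39°  ✓
  (3,4): δ = 115.89°  ·
  (3,5): δ = 77.54°  ·
  (4,5): δ = 141.65°  ·
antipodal pairs: 7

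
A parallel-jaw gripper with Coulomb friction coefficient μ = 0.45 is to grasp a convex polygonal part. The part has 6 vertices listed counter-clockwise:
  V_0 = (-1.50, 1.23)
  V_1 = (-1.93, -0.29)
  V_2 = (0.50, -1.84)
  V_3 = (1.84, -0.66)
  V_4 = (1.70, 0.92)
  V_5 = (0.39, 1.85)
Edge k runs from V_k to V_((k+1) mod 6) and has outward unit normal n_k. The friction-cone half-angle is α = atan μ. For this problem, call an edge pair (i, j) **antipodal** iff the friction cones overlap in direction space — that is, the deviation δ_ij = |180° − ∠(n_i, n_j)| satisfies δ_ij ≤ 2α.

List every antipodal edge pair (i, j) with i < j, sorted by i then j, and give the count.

α = atan 0.45 = 24.23°;  2α = 48.46°
n_0 = (-0.9622, +0.2722)
n_1 = (-0.5378, -0.8431)
n_2 = (+0.6609, -0.7505)
n_3 = (+0.9961, +0.0883)
n_4 = (+0.5789, +0.8154)
n_5 = (-0.3117, +0.9502)
  (0,1): δ = 106.74°  ·
  (0,2): δ = 32.84°  ✓
  (0,3): δ = 20.86°  ✓
  (0,4): δ = 70.42°  ·
  (0,5): δ = 123.96°  ·
  (1,2): δ = 106.10°  ·
  (1,3): δ = 52.40°  ·
  (1,4): δ = 2.84°  ✓
  (1,5): δ = 50.69°  ·
  (2,3): δ = 126.30°  ·
  (2,4): δ = 76.74°  ·
  (2,5): δ = 23.21°  ✓
  (3,4): δ = 130.44°  ·
  (3,5): δ = 76.90°  ·
  (4,5): δ = 126.47°  ·
antipodal pairs: 4

count = 4; pairs: (0,2), (0,3), (1,4), (2,5)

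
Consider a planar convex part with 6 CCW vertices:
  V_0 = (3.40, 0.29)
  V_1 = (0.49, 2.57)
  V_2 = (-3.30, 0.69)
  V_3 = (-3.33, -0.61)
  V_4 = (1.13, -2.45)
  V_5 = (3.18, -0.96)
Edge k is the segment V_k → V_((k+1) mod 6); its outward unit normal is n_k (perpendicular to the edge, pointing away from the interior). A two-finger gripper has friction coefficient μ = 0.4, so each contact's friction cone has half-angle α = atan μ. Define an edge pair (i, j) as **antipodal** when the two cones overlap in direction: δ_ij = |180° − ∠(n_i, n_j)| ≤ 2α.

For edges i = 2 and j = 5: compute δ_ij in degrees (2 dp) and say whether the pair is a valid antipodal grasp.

α = atan 0.4 = 21.80°;  2α = 43.60°
edge 2: e_2 = (-0.03, -1.30);  n_2 = (-0.9997, +0.0231)
edge 5: e_5 = (+0.22, +1.25);  n_5 = (+0.9849, -0.1733)
∠(n_2, n_5) = 171.34°
δ = |180° − 171.34°| = 8.66°
8.66° ≤ 2α = 43.60°  →  valid

δ = 8.66°, valid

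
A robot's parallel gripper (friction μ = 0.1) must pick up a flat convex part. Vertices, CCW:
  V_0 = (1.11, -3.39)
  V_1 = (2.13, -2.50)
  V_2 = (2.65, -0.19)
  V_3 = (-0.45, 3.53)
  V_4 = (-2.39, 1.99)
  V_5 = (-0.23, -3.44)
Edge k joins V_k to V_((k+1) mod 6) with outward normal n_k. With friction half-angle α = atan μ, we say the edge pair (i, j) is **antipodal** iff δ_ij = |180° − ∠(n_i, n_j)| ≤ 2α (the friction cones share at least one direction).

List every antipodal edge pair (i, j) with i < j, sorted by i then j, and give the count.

α = atan 0.1 = 5.71°;  2α = 11.42°
n_0 = (+0.6575, -0.7535)
n_1 = (+0.9756, -0.2196)
n_2 = (+0.7682, +0.6402)
n_3 = (-0.6217, +0.7832)
n_4 = (-0.9292, -0.3696)
n_5 = (+0.0373, -0.9993)
  (0,1): δ = 143.79°  ·
  (0,2): δ = 91.30°  ·
  (0,3): δ = 2.66°  ✓
  (0,4): δ = 70.59°  ·
  (0,5): δ = 141.03°  ·
  (1,2): δ = 127.51°  ·
  (1,3): δ = 38.87°  ·
  (1,4): δ = 34.38°  ·
  (1,5): δ = 104.82°  ·
  (2,3): δ = 91.36°  ·
  (2,4): δ = 18.11°  ·
  (2,5): δ = 52.33°  ·
  (3,4): δ = 106.75°  ·
  (3,5): δ = 36.31°  ·
  (4,5): δ = 109.56°  ·
antipodal pairs: 1

count = 1; pairs: (0,3)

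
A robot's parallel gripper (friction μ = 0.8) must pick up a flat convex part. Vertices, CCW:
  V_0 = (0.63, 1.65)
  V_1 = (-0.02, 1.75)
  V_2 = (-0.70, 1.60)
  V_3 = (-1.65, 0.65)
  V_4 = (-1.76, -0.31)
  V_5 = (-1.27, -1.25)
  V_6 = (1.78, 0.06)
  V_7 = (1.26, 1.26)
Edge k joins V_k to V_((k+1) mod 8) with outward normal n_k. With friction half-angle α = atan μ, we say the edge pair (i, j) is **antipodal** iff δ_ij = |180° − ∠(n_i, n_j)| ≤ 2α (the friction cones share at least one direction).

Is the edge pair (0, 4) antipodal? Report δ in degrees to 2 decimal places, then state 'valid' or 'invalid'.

δ = 53.72°, valid

α = atan 0.8 = 38.66°;  2α = 77.32°
edge 0: e_0 = (-0.65, +0.10);  n_0 = (+0.1521, +0.9884)
edge 4: e_4 = (+0.49, -0.94);  n_4 = (-0.8868, -0.4622)
∠(n_0, n_4) = 126.28°
δ = |180° − 126.28°| = 53.72°
53.72° ≤ 2α = 77.32°  →  valid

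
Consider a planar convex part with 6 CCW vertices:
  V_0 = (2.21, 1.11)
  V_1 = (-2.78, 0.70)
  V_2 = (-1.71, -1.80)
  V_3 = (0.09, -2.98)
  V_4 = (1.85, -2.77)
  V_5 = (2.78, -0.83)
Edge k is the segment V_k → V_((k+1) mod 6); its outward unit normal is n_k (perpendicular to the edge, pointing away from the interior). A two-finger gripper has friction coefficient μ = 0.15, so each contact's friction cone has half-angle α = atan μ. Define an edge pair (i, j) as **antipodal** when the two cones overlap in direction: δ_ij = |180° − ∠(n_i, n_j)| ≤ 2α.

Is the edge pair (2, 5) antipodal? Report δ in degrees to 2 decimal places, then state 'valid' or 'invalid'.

δ = 40.38°, invalid

α = atan 0.15 = 8.53°;  2α = 17.06°
edge 2: e_2 = (+1.80, -1.18);  n_2 = (-0.5483, -0.8363)
edge 5: e_5 = (-0.57, +1.94);  n_5 = (+0.9594, +0.2819)
∠(n_2, n_5) = 139.62°
δ = |180° − 139.62°| = 40.38°
40.38° > 2α = 17.06°  →  invalid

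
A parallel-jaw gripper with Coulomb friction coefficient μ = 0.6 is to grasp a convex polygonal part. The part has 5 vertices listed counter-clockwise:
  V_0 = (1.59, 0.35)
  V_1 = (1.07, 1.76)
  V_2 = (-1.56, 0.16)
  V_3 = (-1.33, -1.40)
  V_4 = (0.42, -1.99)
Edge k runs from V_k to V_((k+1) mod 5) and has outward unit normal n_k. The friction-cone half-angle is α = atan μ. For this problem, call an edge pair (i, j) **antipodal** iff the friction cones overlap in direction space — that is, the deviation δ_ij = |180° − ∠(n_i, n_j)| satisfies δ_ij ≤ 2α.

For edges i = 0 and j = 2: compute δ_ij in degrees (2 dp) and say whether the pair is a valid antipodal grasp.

δ = 11.86°, valid

α = atan 0.6 = 30.96°;  2α = 61.93°
edge 0: e_0 = (-0.52, +1.41);  n_0 = (+0.9382, +0.3460)
edge 2: e_2 = (+0.23, -1.56);  n_2 = (-0.9893, -0.1459)
∠(n_0, n_2) = 168.14°
δ = |180° − 168.14°| = 11.86°
11.86° ≤ 2α = 61.93°  →  valid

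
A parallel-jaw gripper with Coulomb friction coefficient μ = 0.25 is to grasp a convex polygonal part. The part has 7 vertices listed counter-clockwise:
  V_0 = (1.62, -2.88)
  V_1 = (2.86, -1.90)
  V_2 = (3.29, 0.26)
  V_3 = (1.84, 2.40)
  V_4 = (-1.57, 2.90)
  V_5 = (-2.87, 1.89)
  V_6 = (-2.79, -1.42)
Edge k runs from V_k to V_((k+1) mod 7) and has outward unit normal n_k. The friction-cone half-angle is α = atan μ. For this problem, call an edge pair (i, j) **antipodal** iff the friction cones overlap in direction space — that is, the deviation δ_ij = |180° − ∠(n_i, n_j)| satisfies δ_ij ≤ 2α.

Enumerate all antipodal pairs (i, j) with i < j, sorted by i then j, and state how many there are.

count = 3; pairs: (0,4), (1,5), (3,6)

α = atan 0.25 = 14.04°;  2α = 28.07°
n_0 = (+0.6201, -0.7846)
n_1 = (+0.9808, -0.1952)
n_2 = (+0.8279, +0.5609)
n_3 = (+0.1451, +0.9894)
n_4 = (-0.6135, +0.7897)
n_5 = (-0.9997, -0.0242)
n_6 = (-0.3143, -0.9493)
  (0,1): δ = 139.58°  ·
  (0,2): δ = 94.20°  ·
  (0,3): δ = 46.66°  ·
  (0,4): δ = 0.48°  ✓
  (0,5): δ = 53.06°  ·
  (0,6): δ = 123.36°  ·
  (1,2): δ = 134.62°  ·
  (1,3): δ = 87.08°  ·
  (1,4): δ = 40.90°  ·
  (1,5): δ = 12.64°  ✓
  (1,6): δ = 82.94°  ·
  (2,3): δ = 132.46°  ·
  (2,4): δ = 86.28°  ·
  (2,5): δ = 32.74°  ·
  (2,6): δ = 37.56°  ·
  (3,4): δ = 133.81°  ·
  (3,5): δ = 80.27°  ·
  (3,6): δ = 9.98°  ✓
  (4,5): δ = 126.46°  ·
  (4,6): δ = 56.16°  ·
  (5,6): δ = 109.70°  ·
antipodal pairs: 3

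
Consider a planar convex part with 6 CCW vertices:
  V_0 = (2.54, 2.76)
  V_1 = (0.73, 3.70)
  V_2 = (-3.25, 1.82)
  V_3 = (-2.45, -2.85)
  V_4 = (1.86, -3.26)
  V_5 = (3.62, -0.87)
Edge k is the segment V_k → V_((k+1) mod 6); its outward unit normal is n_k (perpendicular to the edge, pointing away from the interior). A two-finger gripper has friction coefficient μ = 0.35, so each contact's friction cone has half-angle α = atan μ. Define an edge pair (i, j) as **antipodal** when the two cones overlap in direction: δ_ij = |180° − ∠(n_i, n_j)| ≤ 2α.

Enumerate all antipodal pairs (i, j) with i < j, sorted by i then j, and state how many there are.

count = 4; pairs: (0,3), (1,3), (1,4), (2,5)

α = atan 0.35 = 19.29°;  2α = 38.58°
n_0 = (+0.4609, +0.8875)
n_1 = (-0.4271, +0.9042)
n_2 = (-0.9856, -0.1688)
n_3 = (-0.0947, -0.9955)
n_4 = (+0.8052, -0.5930)
n_5 = (+0.9585, +0.2852)
  (0,1): δ = 127.27°  ·
  (0,2): δ = 52.83°  ·
  (0,3): δ = 22.01°  ✓
  (0,4): δ = 81.08°  ·
  (0,5): δ = 134.01°  ·
  (1,2): δ = 105.56°  ·
  (1,3): δ = 30.72°  ✓
  (1,4): δ = 28.35°  ✓
  (1,5): δ = 81.28°  ·
  (2,3): δ = 105.15°  ·
  (2,4): δ = 46.09°  ·
  (2,5): δ = 6.85°  ✓
  (3,4): δ = 120.93°  ·
  (3,5): δ = 68.00°  ·
  (4,5): δ = 127.06°  ·
antipodal pairs: 4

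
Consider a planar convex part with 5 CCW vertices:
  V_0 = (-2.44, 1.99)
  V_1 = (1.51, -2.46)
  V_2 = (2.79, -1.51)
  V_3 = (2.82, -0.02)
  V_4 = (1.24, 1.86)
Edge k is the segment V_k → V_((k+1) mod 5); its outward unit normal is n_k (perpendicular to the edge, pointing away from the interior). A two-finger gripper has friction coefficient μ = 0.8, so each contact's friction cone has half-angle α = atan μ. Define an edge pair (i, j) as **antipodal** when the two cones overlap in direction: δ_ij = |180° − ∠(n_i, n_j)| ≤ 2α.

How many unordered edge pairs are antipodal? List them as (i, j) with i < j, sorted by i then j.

count = 4; pairs: (0,2), (0,3), (0,4), (1,4)

α = atan 0.8 = 38.66°;  2α = 77.32°
n_0 = (-0.7479, -0.6638)
n_1 = (+0.5960, -0.8030)
n_2 = (+0.9998, -0.0201)
n_3 = (+0.7655, +0.6434)
n_4 = (+0.0353, +0.9994)
  (0,1): δ = 95.01°  ·
  (0,2): δ = 42.75°  ✓
  (0,3): δ = 1.55°  ✓
  (0,4): δ = 46.38°  ✓
  (1,2): δ = 127.74°  ·
  (1,3): δ = 86.54°  ·
  (1,4): δ = 38.61°  ✓
  (2,3): δ = 138.80°  ·
  (2,4): δ = 90.87°  ·
  (3,4): δ = 132.07°  ·
antipodal pairs: 4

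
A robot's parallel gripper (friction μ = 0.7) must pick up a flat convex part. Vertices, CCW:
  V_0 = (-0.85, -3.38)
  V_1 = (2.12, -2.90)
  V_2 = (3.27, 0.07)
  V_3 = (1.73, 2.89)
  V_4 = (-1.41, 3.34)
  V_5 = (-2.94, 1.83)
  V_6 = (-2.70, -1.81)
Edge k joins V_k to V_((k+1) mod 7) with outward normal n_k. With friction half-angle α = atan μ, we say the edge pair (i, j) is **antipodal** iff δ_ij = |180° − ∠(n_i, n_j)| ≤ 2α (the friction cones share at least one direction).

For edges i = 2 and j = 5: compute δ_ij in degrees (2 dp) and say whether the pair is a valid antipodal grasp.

α = atan 0.7 = 34.99°;  2α = 69.98°
edge 2: e_2 = (-1.54, +2.82);  n_2 = (+0.8777, +0.4793)
edge 5: e_5 = (+0.24, -3.64);  n_5 = (-0.9978, -0.0658)
∠(n_2, n_5) = 155.13°
δ = |180° − 155.13°| = 24.87°
24.87° ≤ 2α = 69.98°  →  valid

δ = 24.87°, valid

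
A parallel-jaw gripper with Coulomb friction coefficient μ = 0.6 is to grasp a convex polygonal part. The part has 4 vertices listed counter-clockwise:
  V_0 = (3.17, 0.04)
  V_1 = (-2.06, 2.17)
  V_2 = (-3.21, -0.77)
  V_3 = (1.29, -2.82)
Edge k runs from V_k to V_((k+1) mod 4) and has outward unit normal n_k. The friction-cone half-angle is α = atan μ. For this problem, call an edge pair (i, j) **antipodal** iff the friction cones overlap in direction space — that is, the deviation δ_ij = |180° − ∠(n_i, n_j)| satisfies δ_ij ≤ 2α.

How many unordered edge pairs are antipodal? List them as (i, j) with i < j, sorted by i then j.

α = atan 0.6 = 30.96°;  2α = 61.93°
n_0 = (+0.3772, +0.9261)
n_1 = (-0.9313, +0.3643)
n_2 = (-0.4146, -0.9100)
n_3 = (+0.8356, -0.5493)
  (0,1): δ = 89.20°  ·
  (0,2): δ = 2.33°  ✓
  (0,3): δ = 78.84°  ·
  (1,2): δ = 93.13°  ·
  (1,3): δ = 11.96°  ✓
  (2,3): δ = 98.83°  ·
antipodal pairs: 2

count = 2; pairs: (0,2), (1,3)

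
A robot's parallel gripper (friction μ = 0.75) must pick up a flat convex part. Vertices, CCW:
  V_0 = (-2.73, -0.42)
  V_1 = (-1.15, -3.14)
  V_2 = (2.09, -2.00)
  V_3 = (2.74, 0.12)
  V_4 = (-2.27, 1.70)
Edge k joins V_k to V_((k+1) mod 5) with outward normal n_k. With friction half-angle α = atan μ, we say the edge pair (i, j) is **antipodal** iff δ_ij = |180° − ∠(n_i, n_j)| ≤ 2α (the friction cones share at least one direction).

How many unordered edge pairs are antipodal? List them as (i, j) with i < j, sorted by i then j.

count = 5; pairs: (0,2), (0,3), (1,3), (1,4), (2,4)

α = atan 0.75 = 36.87°;  2α = 73.74°
n_0 = (-0.8647, -0.5023)
n_1 = (+0.3319, -0.9433)
n_2 = (+0.9561, -0.2931)
n_3 = (+0.3008, +0.9537)
n_4 = (-0.9773, +0.2120)
  (0,1): δ = 100.77°  ·
  (0,2): δ = 47.20°  ✓
  (0,3): δ = 42.34°  ✓
  (0,4): δ = 137.61°  ·
  (1,2): δ = 126.43°  ·
  (1,3): δ = 36.89°  ✓
  (1,4): δ = 58.37°  ✓
  (2,3): δ = 90.46°  ·
  (2,4): δ = 4.80°  ✓
  (3,4): δ = 84.74°  ·
antipodal pairs: 5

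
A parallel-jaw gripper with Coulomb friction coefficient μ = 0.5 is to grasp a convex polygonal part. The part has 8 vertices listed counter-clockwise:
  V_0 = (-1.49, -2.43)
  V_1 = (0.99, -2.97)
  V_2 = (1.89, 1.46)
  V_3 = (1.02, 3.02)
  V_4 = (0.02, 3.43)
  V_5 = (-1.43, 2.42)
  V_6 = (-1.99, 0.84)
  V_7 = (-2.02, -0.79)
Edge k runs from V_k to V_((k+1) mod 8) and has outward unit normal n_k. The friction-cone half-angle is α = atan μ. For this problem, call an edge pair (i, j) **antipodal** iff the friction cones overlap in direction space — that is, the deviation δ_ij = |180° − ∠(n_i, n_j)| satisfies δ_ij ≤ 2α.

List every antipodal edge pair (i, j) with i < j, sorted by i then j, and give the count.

α = atan 0.5 = 26.57°;  2α = 53.13°
n_0 = (-0.2128, -0.9771)
n_1 = (+0.9800, -0.1991)
n_2 = (+0.8734, +0.4871)
n_3 = (+0.3794, +0.9253)
n_4 = (-0.5716, +0.8206)
n_5 = (-0.9425, +0.3341)
n_6 = (-0.9998, +0.0184)
n_7 = (-0.9515, -0.3075)
  (0,1): δ = 89.20°  ·
  (0,2): δ = 48.57°  ✓
  (0,3): δ = 10.01°  ✓
  (0,4): δ = 47.14°  ✓
  (0,5): δ = 82.77°  ·
  (0,6): δ = 101.23°  ·
  (0,7): δ = 120.19°  ·
  (1,2): δ = 139.37°  ·
  (1,3): δ = 100.81°  ·
  (1,4): δ = 43.66°  ✓
  (1,5): δ = 8.03°  ✓
  (1,6): δ = 10.43°  ✓
  (1,7): δ = 29.39°  ✓
  (2,3): δ = 141.44°  ·
  (2,4): δ = 84.29°  ·
  (2,5): δ = 48.66°  ✓
  (2,6): δ = 30.20°  ✓
  (2,7): δ = 11.24°  ✓
  (3,4): δ = 122.85°  ·
  (3,5): δ = 87.22°  ·
  (3,6): δ = 68.76°  ·
  (3,7): δ = 49.80°  ✓
  (4,5): δ = 144.38°  ·
  (4,6): δ = 125.91°  ·
  (4,7): δ = 106.95°  ·
  (5,6): δ = 161.54°  ·
  (5,7): δ = 142.57°  ·
  (6,7): δ = 161.04°  ·
antipodal pairs: 11

count = 11; pairs: (0,2), (0,3), (0,4), (1,4), (1,5), (1,6), (1,7), (2,5), (2,6), (2,7), (3,7)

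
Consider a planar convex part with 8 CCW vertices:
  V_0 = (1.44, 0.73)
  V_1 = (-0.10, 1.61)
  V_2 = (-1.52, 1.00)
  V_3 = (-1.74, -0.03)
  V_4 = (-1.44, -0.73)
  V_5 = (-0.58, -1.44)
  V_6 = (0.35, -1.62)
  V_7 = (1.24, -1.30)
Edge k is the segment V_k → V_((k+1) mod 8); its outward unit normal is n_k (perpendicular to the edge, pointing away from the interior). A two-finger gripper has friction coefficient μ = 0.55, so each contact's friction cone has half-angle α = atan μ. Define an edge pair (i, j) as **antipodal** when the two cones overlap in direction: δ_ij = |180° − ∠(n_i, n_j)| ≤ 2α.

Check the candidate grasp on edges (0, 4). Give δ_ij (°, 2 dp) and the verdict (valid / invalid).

δ = 9.80°, valid

α = atan 0.55 = 28.81°;  2α = 57.62°
edge 0: e_0 = (-1.54, +0.88);  n_0 = (+0.4961, +0.8682)
edge 4: e_4 = (+0.86, -0.71);  n_4 = (-0.6366, -0.7712)
∠(n_0, n_4) = 170.20°
δ = |180° − 170.20°| = 9.80°
9.80° ≤ 2α = 57.62°  →  valid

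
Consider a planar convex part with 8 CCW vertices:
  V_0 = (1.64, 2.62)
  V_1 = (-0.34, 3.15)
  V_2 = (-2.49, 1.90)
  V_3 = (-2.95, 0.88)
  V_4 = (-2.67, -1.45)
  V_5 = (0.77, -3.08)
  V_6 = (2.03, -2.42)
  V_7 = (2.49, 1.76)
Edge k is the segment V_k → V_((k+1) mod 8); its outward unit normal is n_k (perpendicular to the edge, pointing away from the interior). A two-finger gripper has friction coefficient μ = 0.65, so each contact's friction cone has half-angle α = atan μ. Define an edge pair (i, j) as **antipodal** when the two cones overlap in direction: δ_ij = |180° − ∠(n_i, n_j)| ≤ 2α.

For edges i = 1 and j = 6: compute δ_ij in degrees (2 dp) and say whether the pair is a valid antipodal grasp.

α = atan 0.65 = 33.02°;  2α = 66.05°
edge 1: e_1 = (-2.15, -1.25);  n_1 = (-0.5026, +0.8645)
edge 6: e_6 = (+0.46, +4.18);  n_6 = (+0.9940, -0.1094)
∠(n_1, n_6) = 126.45°
δ = |180° − 126.45°| = 53.55°
53.55° ≤ 2α = 66.05°  →  valid

δ = 53.55°, valid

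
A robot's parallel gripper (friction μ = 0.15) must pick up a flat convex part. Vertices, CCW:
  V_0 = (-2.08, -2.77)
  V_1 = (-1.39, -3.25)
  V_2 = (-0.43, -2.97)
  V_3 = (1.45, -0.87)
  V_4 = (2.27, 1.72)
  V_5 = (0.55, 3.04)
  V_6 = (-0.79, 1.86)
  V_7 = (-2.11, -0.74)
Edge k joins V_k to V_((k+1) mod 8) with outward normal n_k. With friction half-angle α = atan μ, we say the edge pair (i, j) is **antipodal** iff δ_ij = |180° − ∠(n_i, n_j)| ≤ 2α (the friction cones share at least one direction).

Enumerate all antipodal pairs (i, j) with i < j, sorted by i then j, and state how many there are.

count = 4; pairs: (0,4), (2,5), (2,6), (3,6)

α = atan 0.15 = 8.53°;  2α = 17.06°
n_0 = (-0.5711, -0.8209)
n_1 = (+0.2800, -0.9600)
n_2 = (+0.7451, -0.6670)
n_3 = (+0.9534, -0.3018)
n_4 = (+0.6088, +0.7933)
n_5 = (-0.6609, +0.7505)
n_6 = (-0.8917, +0.4527)
n_7 = (-0.9999, -0.0148)
  (0,1): δ = 128.92°  ·
  (0,2): δ = 97.01°  ·
  (0,3): δ = 72.74°  ·
  (0,4): δ = 2.68°  ✓
  (0,5): δ = 76.19°  ·
  (0,6): δ = 97.91°  ·
  (0,7): δ = 125.67°  ·
  (1,2): δ = 148.10°  ·
  (1,3): δ = 123.83°  ·
  (1,4): δ = 53.76°  ·
  (1,5): δ = 25.11°  ·
  (1,6): δ = 46.82°  ·
  (1,7): δ = 74.59°  ·
  (2,3): δ = 155.73°  ·
  (2,4): δ = 85.67°  ·
  (2,5): δ = 6.80°  ✓
  (2,6): δ = 14.92°  ✓
  (2,7): δ = 42.68°  ·
  (3,4): δ = 109.94°  ·
  (3,5): δ = 31.07°  ·
  (3,6): δ = 9.35°  ✓
  (3,7): δ = 18.41°  ·
  (4,5): δ = 101.13°  ·
  (4,6): δ = 79.41°  ·
  (4,7): δ = 51.65°  ·
  (5,6): δ = 158.28°  ·
  (5,7): δ = 130.52°  ·
  (6,7): δ = 152.24°  ·
antipodal pairs: 4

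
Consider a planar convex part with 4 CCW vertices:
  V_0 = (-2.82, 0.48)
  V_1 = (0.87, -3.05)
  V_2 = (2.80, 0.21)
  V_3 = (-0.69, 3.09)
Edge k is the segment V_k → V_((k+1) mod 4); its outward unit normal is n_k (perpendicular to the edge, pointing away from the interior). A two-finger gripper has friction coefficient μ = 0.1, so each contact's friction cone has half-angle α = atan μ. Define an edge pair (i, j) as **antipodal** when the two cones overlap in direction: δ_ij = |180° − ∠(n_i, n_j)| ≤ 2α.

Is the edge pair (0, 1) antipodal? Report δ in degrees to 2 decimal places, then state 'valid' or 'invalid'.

α = atan 0.1 = 5.71°;  2α = 11.42°
edge 0: e_0 = (+3.69, -3.53);  n_0 = (-0.6913, -0.7226)
edge 1: e_1 = (+1.93, +3.26);  n_1 = (+0.8605, -0.5094)
∠(n_0, n_1) = 103.10°
δ = |180° − 103.10°| = 76.90°
76.90° > 2α = 11.42°  →  invalid

δ = 76.90°, invalid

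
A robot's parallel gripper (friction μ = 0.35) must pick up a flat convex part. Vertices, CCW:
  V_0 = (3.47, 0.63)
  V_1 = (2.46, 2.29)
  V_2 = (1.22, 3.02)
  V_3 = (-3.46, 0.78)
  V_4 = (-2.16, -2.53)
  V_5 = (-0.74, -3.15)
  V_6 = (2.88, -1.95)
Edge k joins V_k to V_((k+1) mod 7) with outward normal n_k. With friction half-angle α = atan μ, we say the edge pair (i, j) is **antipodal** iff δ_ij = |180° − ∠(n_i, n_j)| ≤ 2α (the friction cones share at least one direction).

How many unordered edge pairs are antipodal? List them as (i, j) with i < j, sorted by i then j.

count = 6; pairs: (0,3), (0,4), (1,3), (1,4), (2,5), (3,6)

α = atan 0.35 = 19.29°;  2α = 38.58°
n_0 = (+0.8543, +0.5198)
n_1 = (+0.5073, +0.8618)
n_2 = (-0.4317, +0.9020)
n_3 = (-0.9308, -0.3656)
n_4 = (-0.4001, -0.9165)
n_5 = (+0.3147, -0.9492)
n_6 = (+0.9748, -0.2229)
  (0,1): δ = 151.80°  ·
  (0,2): δ = 95.74°  ·
  (0,3): δ = 9.88°  ✓
  (0,4): δ = 35.10°  ✓
  (0,5): δ = 77.02°  ·
  (0,6): δ = 135.80°  ·
  (1,2): δ = 123.94°  ·
  (1,3): δ = 38.07°  ✓
  (1,4): δ = 6.90°  ✓
  (1,5): δ = 48.83°  ·
  (1,6): δ = 107.60°  ·
  (2,3): δ = 94.13°  ·
  (2,4): δ = 49.16°  ·
  (2,5): δ = 7.24°  ✓
  (2,6): δ = 51.54°  ·
  (3,4): δ = 135.03°  ·
  (3,5): δ = 93.10°  ·
  (3,6): δ = 34.32°  ✓
  (4,5): δ = 138.07°  ·
  (4,6): δ = 79.29°  ·
  (5,6): δ = 121.22°  ·
antipodal pairs: 6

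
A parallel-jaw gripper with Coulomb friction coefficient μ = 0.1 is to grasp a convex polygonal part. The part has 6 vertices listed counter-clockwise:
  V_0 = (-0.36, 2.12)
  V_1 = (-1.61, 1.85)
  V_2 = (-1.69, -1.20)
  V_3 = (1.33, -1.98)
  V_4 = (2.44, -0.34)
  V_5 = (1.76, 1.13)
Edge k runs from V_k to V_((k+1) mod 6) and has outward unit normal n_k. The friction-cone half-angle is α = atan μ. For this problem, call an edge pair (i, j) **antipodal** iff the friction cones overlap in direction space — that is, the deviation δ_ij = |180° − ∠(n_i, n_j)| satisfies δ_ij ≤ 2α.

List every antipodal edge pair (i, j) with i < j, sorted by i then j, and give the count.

count = 1; pairs: (2,5)

α = atan 0.1 = 5.71°;  2α = 11.42°
n_0 = (-0.2111, +0.9775)
n_1 = (-0.9997, +0.0262)
n_2 = (-0.2501, -0.9682)
n_3 = (+0.8281, -0.5605)
n_4 = (+0.9076, +0.4198)
n_5 = (+0.4231, +0.9061)
  (0,1): δ = 103.69°  ·
  (0,2): δ = 26.67°  ·
  (0,3): δ = 43.72°  ·
  (0,4): δ = 102.64°  ·
  (0,5): δ = 142.78°  ·
  (1,2): δ = 102.98°  ·
  (1,3): δ = 32.59°  ·
  (1,4): δ = 26.33°  ·
  (1,5): δ = 66.47°  ·
  (2,3): δ = 109.61°  ·
  (2,4): δ = 50.69°  ·
  (2,5): δ = 10.55°  ✓
  (3,4): δ = 121.08°  ·
  (3,5): δ = 80.94°  ·
  (4,5): δ = 139.86°  ·
antipodal pairs: 1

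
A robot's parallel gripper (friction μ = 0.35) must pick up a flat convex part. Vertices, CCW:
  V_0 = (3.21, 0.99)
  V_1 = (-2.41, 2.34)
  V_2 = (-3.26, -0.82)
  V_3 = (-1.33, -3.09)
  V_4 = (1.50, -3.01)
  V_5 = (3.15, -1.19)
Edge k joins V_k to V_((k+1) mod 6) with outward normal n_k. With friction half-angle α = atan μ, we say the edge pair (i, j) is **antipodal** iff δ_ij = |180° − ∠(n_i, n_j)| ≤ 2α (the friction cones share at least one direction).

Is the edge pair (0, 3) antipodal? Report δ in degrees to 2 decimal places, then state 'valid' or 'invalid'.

δ = 15.13°, valid

α = atan 0.35 = 19.29°;  2α = 38.58°
edge 0: e_0 = (-5.62, +1.35);  n_0 = (+0.2336, +0.9723)
edge 3: e_3 = (+2.83, +0.08);  n_3 = (+0.0283, -0.9996)
∠(n_0, n_3) = 164.87°
δ = |180° − 164.87°| = 15.13°
15.13° ≤ 2α = 38.58°  →  valid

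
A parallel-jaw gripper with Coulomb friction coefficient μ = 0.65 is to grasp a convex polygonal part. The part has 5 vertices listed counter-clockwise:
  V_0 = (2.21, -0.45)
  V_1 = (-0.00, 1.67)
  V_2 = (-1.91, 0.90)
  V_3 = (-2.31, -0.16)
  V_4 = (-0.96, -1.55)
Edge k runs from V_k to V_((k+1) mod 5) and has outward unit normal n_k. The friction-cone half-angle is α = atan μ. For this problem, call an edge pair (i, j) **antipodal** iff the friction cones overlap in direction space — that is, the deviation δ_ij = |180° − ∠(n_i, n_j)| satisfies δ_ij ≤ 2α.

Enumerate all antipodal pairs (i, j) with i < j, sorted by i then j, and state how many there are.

α = atan 0.65 = 33.02°;  2α = 66.05°
n_0 = (+0.6923, +0.7216)
n_1 = (-0.3739, +0.9275)
n_2 = (-0.9356, +0.3531)
n_3 = (-0.7174, -0.6967)
n_4 = (+0.3278, -0.9447)
  (0,1): δ = 114.23°  ·
  (0,2): δ = 66.87°  ·
  (0,3): δ = 2.03°  ✓
  (0,4): δ = 62.95°  ✓
  (1,2): δ = 132.63°  ·
  (1,3): δ = 67.79°  ·
  (1,4): δ = 2.82°  ✓
  (2,3): δ = 115.16°  ·
  (2,4): δ = 50.19°  ✓
  (3,4): δ = 115.03°  ·
antipodal pairs: 4

count = 4; pairs: (0,3), (0,4), (1,4), (2,4)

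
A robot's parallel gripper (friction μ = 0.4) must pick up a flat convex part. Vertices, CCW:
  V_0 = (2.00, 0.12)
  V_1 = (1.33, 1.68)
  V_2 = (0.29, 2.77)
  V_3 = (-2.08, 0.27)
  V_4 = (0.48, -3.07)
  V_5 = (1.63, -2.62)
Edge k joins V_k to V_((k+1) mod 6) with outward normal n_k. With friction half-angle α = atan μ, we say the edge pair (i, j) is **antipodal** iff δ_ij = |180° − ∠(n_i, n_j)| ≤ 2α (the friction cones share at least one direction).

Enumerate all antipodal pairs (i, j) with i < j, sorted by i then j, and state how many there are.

α = atan 0.4 = 21.80°;  2α = 43.60°
n_0 = (+0.9188, +0.3946)
n_1 = (+0.7235, +0.6903)
n_2 = (-0.7257, +0.6880)
n_3 = (-0.7937, -0.6083)
n_4 = (+0.3644, -0.9312)
n_5 = (+0.9910, -0.1338)
  (0,1): δ = 159.59°  ·
  (0,2): δ = 66.71°  ·
  (0,3): δ = 14.23°  ✓
  (0,4): δ = 88.13°  ·
  (0,5): δ = 149.07°  ·
  (1,2): δ = 87.13°  ·
  (1,3): δ = 6.19°  ✓
  (1,4): δ = 67.72°  ·
  (1,5): δ = 128.65°  ·
  (2,3): δ = 99.06°  ·
  (2,4): δ = 25.16°  ✓
  (2,5): δ = 35.78°  ✓
  (3,4): δ = 106.10°  ·
  (3,5): δ = 45.16°  ·
  (4,5): δ = 119.06°  ·
antipodal pairs: 4

count = 4; pairs: (0,3), (1,3), (2,4), (2,5)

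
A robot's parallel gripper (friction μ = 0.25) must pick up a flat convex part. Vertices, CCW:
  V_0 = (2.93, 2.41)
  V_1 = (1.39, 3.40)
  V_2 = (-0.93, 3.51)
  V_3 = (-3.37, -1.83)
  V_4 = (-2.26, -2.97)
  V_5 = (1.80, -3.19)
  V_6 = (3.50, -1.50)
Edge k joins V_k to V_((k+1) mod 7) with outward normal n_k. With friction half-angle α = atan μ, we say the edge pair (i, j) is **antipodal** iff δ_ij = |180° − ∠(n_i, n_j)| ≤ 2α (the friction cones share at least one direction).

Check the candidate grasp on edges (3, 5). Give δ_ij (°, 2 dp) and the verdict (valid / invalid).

δ = 89.41°, invalid

α = atan 0.25 = 14.04°;  2α = 28.07°
edge 3: e_3 = (+1.11, -1.14);  n_3 = (-0.7165, -0.6976)
edge 5: e_5 = (+1.70, +1.69);  n_5 = (+0.7050, -0.7092)
∠(n_3, n_5) = 90.59°
δ = |180° − 90.59°| = 89.41°
89.41° > 2α = 28.07°  →  invalid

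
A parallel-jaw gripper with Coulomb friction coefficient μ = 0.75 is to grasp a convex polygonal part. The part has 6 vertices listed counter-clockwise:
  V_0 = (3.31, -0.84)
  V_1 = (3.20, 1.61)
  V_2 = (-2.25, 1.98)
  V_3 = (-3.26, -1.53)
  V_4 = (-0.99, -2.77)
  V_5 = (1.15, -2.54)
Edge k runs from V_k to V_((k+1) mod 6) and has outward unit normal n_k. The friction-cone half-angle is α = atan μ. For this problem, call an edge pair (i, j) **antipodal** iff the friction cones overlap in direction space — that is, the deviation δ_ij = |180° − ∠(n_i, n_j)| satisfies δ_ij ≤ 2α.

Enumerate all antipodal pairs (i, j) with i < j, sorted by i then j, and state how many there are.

α = atan 0.75 = 36.87°;  2α = 73.74°
n_0 = (+0.9990, +0.0449)
n_1 = (+0.0677, +0.9977)
n_2 = (-0.9610, +0.2765)
n_3 = (-0.4794, -0.8776)
n_4 = (+0.1069, -0.9943)
n_5 = (+0.6185, -0.7858)
  (0,1): δ = 96.45°  ·
  (0,2): δ = 18.62°  ✓
  (0,3): δ = 58.78°  ✓
  (0,4): δ = 93.56°  ·
  (0,5): δ = 125.63°  ·
  (1,2): δ = 102.17°  ·
  (1,3): δ = 24.76°  ✓
  (1,4): δ = 10.02°  ✓
  (1,5): δ = 42.09°  ✓
  (2,3): δ = 102.59°  ·
  (2,4): δ = 67.81°  ✓
  (2,5): δ = 35.74°  ✓
  (3,4): δ = 145.22°  ·
  (3,5): δ = 113.15°  ·
  (4,5): δ = 147.93°  ·
antipodal pairs: 7

count = 7; pairs: (0,2), (0,3), (1,3), (1,4), (1,5), (2,4), (2,5)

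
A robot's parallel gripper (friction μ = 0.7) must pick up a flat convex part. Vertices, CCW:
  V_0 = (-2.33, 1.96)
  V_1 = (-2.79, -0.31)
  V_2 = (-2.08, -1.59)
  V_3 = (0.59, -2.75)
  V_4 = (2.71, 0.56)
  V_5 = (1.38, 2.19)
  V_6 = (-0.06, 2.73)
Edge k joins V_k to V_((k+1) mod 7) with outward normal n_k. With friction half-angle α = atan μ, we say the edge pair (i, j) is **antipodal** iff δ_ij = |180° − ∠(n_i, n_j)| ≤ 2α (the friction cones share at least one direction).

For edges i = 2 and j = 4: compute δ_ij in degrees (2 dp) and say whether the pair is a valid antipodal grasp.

α = atan 0.7 = 34.99°;  2α = 69.98°
edge 2: e_2 = (+2.67, -1.16);  n_2 = (-0.3985, -0.9172)
edge 4: e_4 = (-1.33, +1.63);  n_4 = (+0.7748, +0.6322)
∠(n_2, n_4) = 152.70°
δ = |180° − 152.70°| = 27.30°
27.30° ≤ 2α = 69.98°  →  valid

δ = 27.30°, valid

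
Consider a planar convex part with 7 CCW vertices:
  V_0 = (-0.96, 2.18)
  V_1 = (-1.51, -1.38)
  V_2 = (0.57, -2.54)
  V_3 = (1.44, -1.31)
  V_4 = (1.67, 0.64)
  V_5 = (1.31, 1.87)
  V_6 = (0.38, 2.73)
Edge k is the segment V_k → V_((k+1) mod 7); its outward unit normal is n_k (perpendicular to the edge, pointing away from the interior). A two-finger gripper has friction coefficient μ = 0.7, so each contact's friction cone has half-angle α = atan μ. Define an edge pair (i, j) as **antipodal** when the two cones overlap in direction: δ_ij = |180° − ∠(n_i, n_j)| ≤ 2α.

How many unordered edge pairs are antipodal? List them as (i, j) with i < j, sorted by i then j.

α = atan 0.7 = 34.99°;  2α = 69.98°
n_0 = (-0.9883, +0.1527)
n_1 = (-0.4871, -0.8734)
n_2 = (+0.8164, -0.5775)
n_3 = (+0.9931, -0.1171)
n_4 = (+0.9597, +0.2809)
n_5 = (+0.6789, +0.7342)
n_6 = (-0.3797, +0.9251)
  (0,1): δ = 110.37°  ·
  (0,2): δ = 26.49°  ✓
  (0,3): δ = 2.06°  ✓
  (0,4): δ = 25.10°  ✓
  (0,5): δ = 56.02°  ✓
  (0,6): δ = 121.10°  ·
  (1,2): δ = 96.12°  ·
  (1,3): δ = 67.58°  ✓
  (1,4): δ = 44.54°  ✓
  (1,5): δ = 13.61°  ✓
  (1,6): δ = 51.46°  ✓
  (2,3): δ = 151.45°  ·
  (2,4): δ = 128.41°  ·
  (2,5): δ = 97.49°  ·
  (2,6): δ = 32.41°  ✓
  (3,4): δ = 156.96°  ·
  (3,5): δ = 126.03°  ·
  (3,6): δ = 60.96°  ✓
  (4,5): δ = 149.07°  ·
  (4,6): δ = 84.00°  ·
  (5,6): δ = 114.92°  ·
antipodal pairs: 10

count = 10; pairs: (0,2), (0,3), (0,4), (0,5), (1,3), (1,4), (1,5), (1,6), (2,6), (3,6)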